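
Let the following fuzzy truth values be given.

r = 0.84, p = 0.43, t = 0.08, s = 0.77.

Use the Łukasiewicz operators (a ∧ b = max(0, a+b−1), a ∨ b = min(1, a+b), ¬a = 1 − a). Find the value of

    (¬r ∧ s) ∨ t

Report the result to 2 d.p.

0.08

¬r = 1 − 0.84 = 0.16
¬r ∧ s = max(0, a+b−1) on (0.16, 0.77) = 0.00
(¬r ∧ s) ∨ t = min(1, a+b) on (0.00, 0.08) = 0.08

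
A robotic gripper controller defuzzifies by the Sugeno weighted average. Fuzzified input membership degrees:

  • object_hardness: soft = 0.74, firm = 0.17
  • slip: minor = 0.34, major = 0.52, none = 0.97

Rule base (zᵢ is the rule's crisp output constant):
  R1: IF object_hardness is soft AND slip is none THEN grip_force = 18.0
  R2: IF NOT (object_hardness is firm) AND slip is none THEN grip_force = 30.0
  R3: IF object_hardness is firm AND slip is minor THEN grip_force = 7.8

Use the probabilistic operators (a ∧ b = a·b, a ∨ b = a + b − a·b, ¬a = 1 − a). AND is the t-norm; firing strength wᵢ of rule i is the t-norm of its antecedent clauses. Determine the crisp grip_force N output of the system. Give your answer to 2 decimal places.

R1 (z=18.0): soft=0.74, none=0.97; AND[a·b] → w = 0.7178
R2 (z=30.0): ¬firm=1−0.17=0.83, none=0.97; AND[a·b] → w = 0.8051
R3 (z=7.8): firm=0.17, minor=0.34; AND[a·b] → w = 0.0578
Weighted average = (0.7178·18.0 + 0.8051·30.0 + 0.0578·7.8) / (0.7178 + 0.8051 + 0.0578)
  = 37.5242 / 1.5807 = 23.74

23.74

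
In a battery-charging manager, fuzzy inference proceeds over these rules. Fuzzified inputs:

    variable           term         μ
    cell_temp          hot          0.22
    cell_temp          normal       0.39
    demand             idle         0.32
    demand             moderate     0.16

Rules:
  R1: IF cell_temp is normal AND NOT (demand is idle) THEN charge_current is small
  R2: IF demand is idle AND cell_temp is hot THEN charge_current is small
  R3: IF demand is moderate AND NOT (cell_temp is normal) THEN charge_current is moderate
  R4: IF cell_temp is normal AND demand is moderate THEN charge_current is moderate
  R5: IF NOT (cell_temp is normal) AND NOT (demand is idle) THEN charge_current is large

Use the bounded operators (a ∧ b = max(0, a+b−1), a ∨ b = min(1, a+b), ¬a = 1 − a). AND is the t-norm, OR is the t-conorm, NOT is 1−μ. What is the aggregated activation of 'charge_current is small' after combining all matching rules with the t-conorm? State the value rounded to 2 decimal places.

0.07

R1: normal=0.39, ¬idle=1−0.32=0.68; AND[max(0, a+b−1)] → w = 0.07
R2: idle=0.32, hot=0.22; AND[max(0, a+b−1)] → w = 0.00
R3: moderate=0.16, ¬normal=1−0.39=0.61; AND[max(0, a+b−1)] → w = 0.00
R4: normal=0.39, moderate=0.16; AND[max(0, a+b−1)] → w = 0.00
R5: ¬normal=1−0.39=0.61, ¬idle=1−0.32=0.68; AND[max(0, a+b−1)] → w = 0.29
Rules with consequent 'small': {R1, R2} → strengths 0.07, 0.00
Aggregate via t-conorm [min(1, a+b)]: 0.07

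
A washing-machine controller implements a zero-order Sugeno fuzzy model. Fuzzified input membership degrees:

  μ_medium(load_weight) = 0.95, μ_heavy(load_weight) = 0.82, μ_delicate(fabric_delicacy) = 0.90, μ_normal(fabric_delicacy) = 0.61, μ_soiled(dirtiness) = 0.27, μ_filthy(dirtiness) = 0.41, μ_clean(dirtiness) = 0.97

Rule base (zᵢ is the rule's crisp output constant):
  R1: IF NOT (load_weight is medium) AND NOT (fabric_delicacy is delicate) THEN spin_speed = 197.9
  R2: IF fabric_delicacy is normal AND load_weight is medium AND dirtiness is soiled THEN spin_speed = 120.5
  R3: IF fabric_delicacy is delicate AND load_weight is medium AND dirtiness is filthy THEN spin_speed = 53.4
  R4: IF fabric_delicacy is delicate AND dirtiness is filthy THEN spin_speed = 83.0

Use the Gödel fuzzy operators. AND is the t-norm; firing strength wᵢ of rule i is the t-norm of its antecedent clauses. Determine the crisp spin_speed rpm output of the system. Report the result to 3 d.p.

R1 (z=197.9): ¬medium=1−0.95=0.05, ¬delicate=1−0.90=0.10; AND[min(a, b)] → w = 0.05
R2 (z=120.5): normal=0.61, medium=0.95, soiled=0.27; AND[min(a, b)] → w = 0.27
R3 (z=53.4): delicate=0.90, medium=0.95, filthy=0.41; AND[min(a, b)] → w = 0.41
R4 (z=83.0): delicate=0.90, filthy=0.41; AND[min(a, b)] → w = 0.41
Weighted average = (0.05·197.9 + 0.27·120.5 + 0.41·53.4 + 0.41·83.0) / (0.05 + 0.27 + 0.41 + 0.41)
  = 98.3540 / 1.1400 = 86.275

86.275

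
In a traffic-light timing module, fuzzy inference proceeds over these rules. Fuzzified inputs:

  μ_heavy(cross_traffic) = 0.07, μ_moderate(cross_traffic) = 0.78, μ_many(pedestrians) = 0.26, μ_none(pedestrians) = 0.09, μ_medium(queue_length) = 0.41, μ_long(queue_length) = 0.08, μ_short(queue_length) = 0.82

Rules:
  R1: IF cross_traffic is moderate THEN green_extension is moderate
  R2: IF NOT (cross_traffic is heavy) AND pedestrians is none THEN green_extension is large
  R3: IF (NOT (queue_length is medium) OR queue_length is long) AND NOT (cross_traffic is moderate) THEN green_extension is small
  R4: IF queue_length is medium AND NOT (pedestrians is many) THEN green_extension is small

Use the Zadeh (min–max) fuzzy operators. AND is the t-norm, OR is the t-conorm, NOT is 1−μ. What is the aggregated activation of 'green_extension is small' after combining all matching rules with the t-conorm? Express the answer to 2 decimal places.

0.41

R1: moderate=0.78 → w = 0.78
R2: ¬heavy=1−0.07=0.93, none=0.09; AND[min(a, b)] → w = 0.09
R3: (¬medium=1−0.41=0.59 OR long=0.08) = 0.59; AND[min(a, b)] with ¬moderate=1−0.78=0.22 → w = 0.22
R4: medium=0.41, ¬many=1−0.26=0.74; AND[min(a, b)] → w = 0.41
Rules with consequent 'small': {R3, R4} → strengths 0.22, 0.41
Aggregate via t-conorm [max(a, b)]: 0.41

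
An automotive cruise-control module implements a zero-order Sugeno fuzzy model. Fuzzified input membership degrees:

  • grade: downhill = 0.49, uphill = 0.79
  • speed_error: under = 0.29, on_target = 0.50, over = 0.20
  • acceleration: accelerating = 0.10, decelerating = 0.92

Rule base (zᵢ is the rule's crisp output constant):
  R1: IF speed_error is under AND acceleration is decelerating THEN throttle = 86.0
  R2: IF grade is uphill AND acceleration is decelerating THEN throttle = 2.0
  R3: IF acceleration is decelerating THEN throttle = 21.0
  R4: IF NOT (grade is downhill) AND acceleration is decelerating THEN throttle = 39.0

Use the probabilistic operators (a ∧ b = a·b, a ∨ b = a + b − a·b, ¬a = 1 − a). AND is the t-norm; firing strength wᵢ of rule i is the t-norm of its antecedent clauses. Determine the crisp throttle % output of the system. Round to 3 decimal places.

R1 (z=86.0): under=0.29, decelerating=0.92; AND[a·b] → w = 0.2668
R2 (z=2.0): uphill=0.79, decelerating=0.92; AND[a·b] → w = 0.7268
R3 (z=21.0): decelerating=0.92 → w = 0.9200
R4 (z=39.0): ¬downhill=1−0.49=0.51, decelerating=0.92; AND[a·b] → w = 0.4692
Weighted average = (0.2668·86.0 + 0.7268·2.0 + 0.9200·21.0 + 0.4692·39.0) / (0.2668 + 0.7268 + 0.9200 + 0.4692)
  = 62.0172 / 2.3828 = 26.027

26.027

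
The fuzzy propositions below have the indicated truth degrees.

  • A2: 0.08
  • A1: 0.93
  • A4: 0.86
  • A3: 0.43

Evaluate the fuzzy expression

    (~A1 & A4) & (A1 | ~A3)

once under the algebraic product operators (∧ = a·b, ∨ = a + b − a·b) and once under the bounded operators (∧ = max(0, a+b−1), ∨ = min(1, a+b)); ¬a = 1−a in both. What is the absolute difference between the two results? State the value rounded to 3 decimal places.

Under algebraic product:
  ~A1 = 1 − 0.9300 = 0.0700
  ~A1 & A4 = a·b on (0.0700, 0.8600) = 0.0602
  ~A3 = 1 − 0.4300 = 0.5700
  A1 | ~A3 = a + b − a·b on (0.9300, 0.5700) = 0.9699
  (~A1 & A4) & (A1 | ~A3) = a·b on (0.0602, 0.9699) = 0.0584
  → value = 0.0584
Under bounded:
  ~A1 = 1 − 0.93 = 0.07
  ~A1 & A4 = max(0, a+b−1) on (0.07, 0.86) = 0.00
  ~A3 = 1 − 0.43 = 0.57
  A1 | ~A3 = min(1, a+b) on (0.93, 0.57) = 1.00
  (~A1 & A4) & (A1 | ~A3) = max(0, a+b−1) on (0.00, 1.00) = 0.00
  → value = 0.0000
|0.0584 − 0.0000| = 0.058

0.058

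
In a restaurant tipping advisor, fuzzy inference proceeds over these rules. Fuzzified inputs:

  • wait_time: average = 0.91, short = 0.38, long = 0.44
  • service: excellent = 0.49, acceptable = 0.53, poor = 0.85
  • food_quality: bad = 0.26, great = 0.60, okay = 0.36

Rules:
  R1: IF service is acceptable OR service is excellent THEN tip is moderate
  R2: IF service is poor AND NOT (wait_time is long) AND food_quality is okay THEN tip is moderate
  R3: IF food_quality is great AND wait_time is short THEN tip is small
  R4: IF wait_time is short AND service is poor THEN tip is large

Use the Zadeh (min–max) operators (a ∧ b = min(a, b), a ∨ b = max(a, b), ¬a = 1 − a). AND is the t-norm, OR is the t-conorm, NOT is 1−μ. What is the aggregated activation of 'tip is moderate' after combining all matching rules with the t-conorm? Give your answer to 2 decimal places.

R1: acceptable=0.53, excellent=0.49; OR[max(a, b)] → w = 0.53
R2: poor=0.85, ¬long=1−0.44=0.56, okay=0.36; AND[min(a, b)] → w = 0.36
R3: great=0.60, short=0.38; AND[min(a, b)] → w = 0.38
R4: short=0.38, poor=0.85; AND[min(a, b)] → w = 0.38
Rules with consequent 'moderate': {R1, R2} → strengths 0.53, 0.36
Aggregate via t-conorm [max(a, b)]: 0.53

0.53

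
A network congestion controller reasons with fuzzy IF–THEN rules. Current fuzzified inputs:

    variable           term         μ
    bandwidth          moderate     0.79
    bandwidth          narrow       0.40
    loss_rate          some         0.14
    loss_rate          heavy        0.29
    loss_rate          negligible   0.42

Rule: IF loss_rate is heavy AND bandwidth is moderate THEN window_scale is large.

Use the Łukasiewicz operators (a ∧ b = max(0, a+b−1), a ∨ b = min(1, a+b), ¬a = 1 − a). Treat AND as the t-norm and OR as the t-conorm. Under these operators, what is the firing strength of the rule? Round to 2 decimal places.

firing strength: heavy=0.29, moderate=0.79; AND[max(0, a+b−1)] → w = 0.08

0.08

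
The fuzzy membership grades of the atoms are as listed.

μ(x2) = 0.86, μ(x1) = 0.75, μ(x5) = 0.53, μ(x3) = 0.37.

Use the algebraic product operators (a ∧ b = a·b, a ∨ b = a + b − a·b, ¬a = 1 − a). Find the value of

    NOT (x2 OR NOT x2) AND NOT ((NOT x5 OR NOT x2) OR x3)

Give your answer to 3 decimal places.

0.035

NOT x2 = 1 − 0.8600 = 0.1400
x2 OR NOT x2 = a + b − a·b on (0.8600, 0.1400) = 0.8796
NOT (x2 OR NOT x2) = 1 − 0.8796 = 0.1204
NOT x5 = 1 − 0.5300 = 0.4700
NOT x2 = 1 − 0.8600 = 0.1400
NOT x5 OR NOT x2 = a + b − a·b on (0.4700, 0.1400) = 0.5442
(NOT x5 OR NOT x2) OR x3 = a + b − a·b on (0.5442, 0.3700) = 0.7128
NOT ((NOT x5 OR NOT x2) OR x3) = 1 − 0.7128 = 0.2872
NOT (x2 OR NOT x2) AND NOT ((NOT x5 OR NOT x2) OR x3) = a·b on (0.1204, 0.2872) = 0.0346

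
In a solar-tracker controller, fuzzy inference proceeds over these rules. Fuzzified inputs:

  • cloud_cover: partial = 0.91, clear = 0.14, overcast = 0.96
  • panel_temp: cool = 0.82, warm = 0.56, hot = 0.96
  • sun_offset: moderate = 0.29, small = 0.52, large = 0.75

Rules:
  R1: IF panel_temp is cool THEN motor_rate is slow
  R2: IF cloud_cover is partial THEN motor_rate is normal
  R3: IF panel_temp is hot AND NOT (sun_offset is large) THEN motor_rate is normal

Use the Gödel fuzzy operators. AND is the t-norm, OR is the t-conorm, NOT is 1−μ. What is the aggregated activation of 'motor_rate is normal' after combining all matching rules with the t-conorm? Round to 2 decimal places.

R1: cool=0.82 → w = 0.82
R2: partial=0.91 → w = 0.91
R3: hot=0.96, ¬large=1−0.75=0.25; AND[min(a, b)] → w = 0.25
Rules with consequent 'normal': {R2, R3} → strengths 0.91, 0.25
Aggregate via t-conorm [max(a, b)]: 0.91

0.91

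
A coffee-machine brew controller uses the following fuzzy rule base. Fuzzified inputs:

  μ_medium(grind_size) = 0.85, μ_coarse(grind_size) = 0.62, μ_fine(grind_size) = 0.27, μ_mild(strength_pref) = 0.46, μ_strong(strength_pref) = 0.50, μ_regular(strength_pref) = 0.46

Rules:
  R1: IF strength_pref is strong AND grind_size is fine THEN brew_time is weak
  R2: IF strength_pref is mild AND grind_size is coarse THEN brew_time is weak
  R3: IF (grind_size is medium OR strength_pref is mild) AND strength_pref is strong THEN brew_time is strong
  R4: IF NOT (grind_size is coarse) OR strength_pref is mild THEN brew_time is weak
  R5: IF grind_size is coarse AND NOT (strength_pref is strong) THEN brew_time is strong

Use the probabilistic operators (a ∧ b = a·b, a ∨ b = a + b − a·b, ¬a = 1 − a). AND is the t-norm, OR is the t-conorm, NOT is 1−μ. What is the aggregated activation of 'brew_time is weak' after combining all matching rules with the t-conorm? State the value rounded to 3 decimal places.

R1: strong=0.50, fine=0.27; AND[a·b] → w = 0.1350
R2: mild=0.46, coarse=0.62; AND[a·b] → w = 0.2852
R3: (medium=0.85 OR mild=0.46) = 0.9190; AND[a·b] with strong=0.50 → w = 0.4595
R4: ¬coarse=1−0.62=0.38, mild=0.46; OR[a + b − a·b] → w = 0.6652
R5: coarse=0.62, ¬strong=1−0.50=0.50; AND[a·b] → w = 0.3100
Rules with consequent 'weak': {R1, R2, R4} → strengths 0.1350, 0.2852, 0.6652
Aggregate via t-conorm [a + b − a·b]: 0.7930

0.793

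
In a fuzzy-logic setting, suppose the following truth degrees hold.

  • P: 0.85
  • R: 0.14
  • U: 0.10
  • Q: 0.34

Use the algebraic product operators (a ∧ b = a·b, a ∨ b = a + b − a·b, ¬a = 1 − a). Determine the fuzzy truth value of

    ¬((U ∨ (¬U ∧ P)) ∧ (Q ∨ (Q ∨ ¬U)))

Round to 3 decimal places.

0.246

¬U = 1 − 0.1000 = 0.9000
¬U ∧ P = a·b on (0.9000, 0.8500) = 0.7650
U ∨ (¬U ∧ P) = a + b − a·b on (0.1000, 0.7650) = 0.7885
¬U = 1 − 0.1000 = 0.9000
Q ∨ ¬U = a + b − a·b on (0.3400, 0.9000) = 0.9340
Q ∨ (Q ∨ ¬U) = a + b − a·b on (0.3400, 0.9340) = 0.9564
(U ∨ (¬U ∧ P)) ∧ (Q ∨ (Q ∨ ¬U)) = a·b on (0.7885, 0.9564) = 0.7542
¬((U ∨ (¬U ∧ P)) ∧ (Q ∨ (Q ∨ ¬U))) = 1 − 0.7542 = 0.2458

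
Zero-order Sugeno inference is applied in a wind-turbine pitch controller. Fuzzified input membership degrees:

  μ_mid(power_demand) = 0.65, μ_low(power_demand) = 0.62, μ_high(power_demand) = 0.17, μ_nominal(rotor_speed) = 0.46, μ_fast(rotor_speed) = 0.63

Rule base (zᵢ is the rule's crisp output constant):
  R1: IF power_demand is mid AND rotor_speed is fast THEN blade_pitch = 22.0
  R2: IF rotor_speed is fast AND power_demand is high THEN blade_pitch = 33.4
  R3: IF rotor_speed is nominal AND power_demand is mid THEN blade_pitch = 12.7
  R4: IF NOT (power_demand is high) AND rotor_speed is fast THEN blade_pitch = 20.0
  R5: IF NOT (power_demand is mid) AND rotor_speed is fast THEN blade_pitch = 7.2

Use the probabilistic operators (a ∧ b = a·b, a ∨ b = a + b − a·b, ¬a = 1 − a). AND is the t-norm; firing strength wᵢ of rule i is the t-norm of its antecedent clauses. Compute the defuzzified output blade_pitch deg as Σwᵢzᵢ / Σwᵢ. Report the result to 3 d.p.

R1 (z=22.0): mid=0.65, fast=0.63; AND[a·b] → w = 0.4095
R2 (z=33.4): fast=0.63, high=0.17; AND[a·b] → w = 0.1071
R3 (z=12.7): nominal=0.46, mid=0.65; AND[a·b] → w = 0.2990
R4 (z=20.0): ¬high=1−0.17=0.83, fast=0.63; AND[a·b] → w = 0.5229
R5 (z=7.2): ¬mid=1−0.65=0.35, fast=0.63; AND[a·b] → w = 0.2205
Weighted average = (0.4095·22.0 + 0.1071·33.4 + 0.2990·12.7 + 0.5229·20.0 + 0.2205·7.2) / (0.4095 + 0.1071 + 0.2990 + 0.5229 + 0.2205)
  = 28.4290 / 1.5590 = 18.235

18.235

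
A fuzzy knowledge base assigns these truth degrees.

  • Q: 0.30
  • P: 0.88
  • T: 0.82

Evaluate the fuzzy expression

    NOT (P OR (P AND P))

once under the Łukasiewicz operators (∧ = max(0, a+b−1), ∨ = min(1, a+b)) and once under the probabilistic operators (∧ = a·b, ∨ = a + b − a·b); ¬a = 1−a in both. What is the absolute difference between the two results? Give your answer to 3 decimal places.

Under Łukasiewicz:
  P AND P = max(0, a+b−1) on (0.88, 0.88) = 0.76
  P OR (P AND P) = min(1, a+b) on (0.88, 0.76) = 1.00
  NOT (P OR (P AND P)) = 1 − 1.00 = 0.00
  → value = 0.0000
Under probabilistic:
  P AND P = a·b on (0.8800, 0.8800) = 0.7744
  P OR (P AND P) = a + b − a·b on (0.8800, 0.7744) = 0.9729
  NOT (P OR (P AND P)) = 1 − 0.9729 = 0.0271
  → value = 0.0271
|0.0000 − 0.0271| = 0.027

0.027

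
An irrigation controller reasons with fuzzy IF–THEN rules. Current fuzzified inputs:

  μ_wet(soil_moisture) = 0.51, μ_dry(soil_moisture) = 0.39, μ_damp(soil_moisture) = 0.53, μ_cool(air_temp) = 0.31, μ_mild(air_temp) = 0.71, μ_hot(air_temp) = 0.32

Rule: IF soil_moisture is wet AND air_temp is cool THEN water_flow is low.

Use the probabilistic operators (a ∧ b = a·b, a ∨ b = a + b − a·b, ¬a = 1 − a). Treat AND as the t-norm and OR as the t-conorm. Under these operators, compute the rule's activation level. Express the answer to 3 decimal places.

0.158

firing strength: wet=0.51, cool=0.31; AND[a·b] → w = 0.1581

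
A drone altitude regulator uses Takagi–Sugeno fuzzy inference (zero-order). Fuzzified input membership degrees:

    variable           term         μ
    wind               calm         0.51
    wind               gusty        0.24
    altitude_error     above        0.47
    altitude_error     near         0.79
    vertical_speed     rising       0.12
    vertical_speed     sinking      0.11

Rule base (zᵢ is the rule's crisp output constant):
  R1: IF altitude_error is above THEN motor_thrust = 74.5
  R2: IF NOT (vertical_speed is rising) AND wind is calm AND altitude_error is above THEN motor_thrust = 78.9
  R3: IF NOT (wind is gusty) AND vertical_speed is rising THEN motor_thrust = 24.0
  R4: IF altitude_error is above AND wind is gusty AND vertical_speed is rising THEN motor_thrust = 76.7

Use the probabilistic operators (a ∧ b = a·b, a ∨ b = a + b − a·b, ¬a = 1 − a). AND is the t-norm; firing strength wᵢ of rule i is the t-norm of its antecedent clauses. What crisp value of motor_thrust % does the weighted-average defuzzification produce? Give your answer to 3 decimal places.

R1 (z=74.5): above=0.47 → w = 0.4700
R2 (z=78.9): ¬rising=1−0.12=0.88, calm=0.51, above=0.47; AND[a·b] → w = 0.2109
R3 (z=24.0): ¬gusty=1−0.24=0.76, rising=0.12; AND[a·b] → w = 0.0912
R4 (z=76.7): above=0.47, gusty=0.24, rising=0.12; AND[a·b] → w = 0.0135
Weighted average = (0.4700·74.5 + 0.2109·78.9 + 0.0912·24.0 + 0.0135·76.7) / (0.4700 + 0.2109 + 0.0912 + 0.0135)
  = 54.8849 / 0.7857 = 69.857

69.857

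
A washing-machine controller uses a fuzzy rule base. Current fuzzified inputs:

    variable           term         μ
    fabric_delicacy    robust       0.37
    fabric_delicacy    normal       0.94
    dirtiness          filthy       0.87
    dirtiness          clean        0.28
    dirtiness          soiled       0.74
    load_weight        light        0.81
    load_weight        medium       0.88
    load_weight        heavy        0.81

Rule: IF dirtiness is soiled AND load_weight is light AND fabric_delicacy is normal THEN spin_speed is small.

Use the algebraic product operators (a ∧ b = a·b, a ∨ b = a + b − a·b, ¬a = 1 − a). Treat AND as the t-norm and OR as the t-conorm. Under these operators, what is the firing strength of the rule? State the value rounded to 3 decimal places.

firing strength: soiled=0.74, light=0.81, normal=0.94; AND[a·b] → w = 0.5634

0.563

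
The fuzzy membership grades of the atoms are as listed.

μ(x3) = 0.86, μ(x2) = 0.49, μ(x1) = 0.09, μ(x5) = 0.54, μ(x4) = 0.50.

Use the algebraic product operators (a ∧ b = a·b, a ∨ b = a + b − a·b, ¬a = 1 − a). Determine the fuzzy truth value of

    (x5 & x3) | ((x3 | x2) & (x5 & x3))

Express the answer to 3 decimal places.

x5 & x3 = a·b on (0.5400, 0.8600) = 0.4644
x3 | x2 = a + b − a·b on (0.8600, 0.4900) = 0.9286
x5 & x3 = a·b on (0.5400, 0.8600) = 0.4644
(x3 | x2) & (x5 & x3) = a·b on (0.9286, 0.4644) = 0.4312
(x5 & x3) | ((x3 | x2) & (x5 & x3)) = a + b − a·b on (0.4644, 0.4312) = 0.6954

0.695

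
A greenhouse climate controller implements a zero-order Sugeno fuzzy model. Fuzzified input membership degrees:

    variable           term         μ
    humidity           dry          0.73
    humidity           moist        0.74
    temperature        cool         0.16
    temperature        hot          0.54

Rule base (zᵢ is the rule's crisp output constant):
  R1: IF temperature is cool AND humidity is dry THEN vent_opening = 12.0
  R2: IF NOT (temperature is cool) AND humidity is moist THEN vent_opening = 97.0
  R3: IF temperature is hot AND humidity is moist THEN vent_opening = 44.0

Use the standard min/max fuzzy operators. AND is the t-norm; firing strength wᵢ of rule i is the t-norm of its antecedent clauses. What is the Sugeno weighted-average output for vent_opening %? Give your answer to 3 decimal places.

R1 (z=12.0): cool=0.16, dry=0.73; AND[min(a, b)] → w = 0.16
R2 (z=97.0): ¬cool=1−0.16=0.84, moist=0.74; AND[min(a, b)] → w = 0.74
R3 (z=44.0): hot=0.54, moist=0.74; AND[min(a, b)] → w = 0.54
Weighted average = (0.16·12.0 + 0.74·97.0 + 0.54·44.0) / (0.16 + 0.74 + 0.54)
  = 97.4600 / 1.4400 = 67.681

67.681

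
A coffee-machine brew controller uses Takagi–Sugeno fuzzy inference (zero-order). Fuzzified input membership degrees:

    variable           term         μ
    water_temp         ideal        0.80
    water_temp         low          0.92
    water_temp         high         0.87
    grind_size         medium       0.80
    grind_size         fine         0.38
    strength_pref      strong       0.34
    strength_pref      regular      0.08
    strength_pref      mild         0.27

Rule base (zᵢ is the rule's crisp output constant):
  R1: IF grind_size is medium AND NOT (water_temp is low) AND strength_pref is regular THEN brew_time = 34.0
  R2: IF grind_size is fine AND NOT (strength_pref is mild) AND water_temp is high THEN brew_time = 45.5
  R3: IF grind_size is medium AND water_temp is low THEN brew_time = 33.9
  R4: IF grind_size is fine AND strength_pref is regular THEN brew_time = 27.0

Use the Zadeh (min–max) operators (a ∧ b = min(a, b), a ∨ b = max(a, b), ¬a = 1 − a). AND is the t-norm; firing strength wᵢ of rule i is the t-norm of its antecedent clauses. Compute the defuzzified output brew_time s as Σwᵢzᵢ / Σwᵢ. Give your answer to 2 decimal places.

36.78

R1 (z=34.0): medium=0.80, ¬low=1−0.92=0.08, regular=0.08; AND[min(a, b)] → w = 0.08
R2 (z=45.5): fine=0.38, ¬mild=1−0.27=0.73, high=0.87; AND[min(a, b)] → w = 0.38
R3 (z=33.9): medium=0.80, low=0.92; AND[min(a, b)] → w = 0.80
R4 (z=27.0): fine=0.38, regular=0.08; AND[min(a, b)] → w = 0.08
Weighted average = (0.08·34.0 + 0.38·45.5 + 0.80·33.9 + 0.08·27.0) / (0.08 + 0.38 + 0.80 + 0.08)
  = 49.2900 / 1.3400 = 36.78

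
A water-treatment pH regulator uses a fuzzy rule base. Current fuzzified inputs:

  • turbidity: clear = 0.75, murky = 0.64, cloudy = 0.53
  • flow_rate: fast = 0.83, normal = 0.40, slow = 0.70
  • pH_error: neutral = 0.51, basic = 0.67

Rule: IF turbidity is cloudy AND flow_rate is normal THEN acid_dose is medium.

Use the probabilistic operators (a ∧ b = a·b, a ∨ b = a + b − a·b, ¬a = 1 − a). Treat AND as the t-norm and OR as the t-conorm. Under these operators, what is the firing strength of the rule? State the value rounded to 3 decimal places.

0.212

firing strength: cloudy=0.53, normal=0.40; AND[a·b] → w = 0.2120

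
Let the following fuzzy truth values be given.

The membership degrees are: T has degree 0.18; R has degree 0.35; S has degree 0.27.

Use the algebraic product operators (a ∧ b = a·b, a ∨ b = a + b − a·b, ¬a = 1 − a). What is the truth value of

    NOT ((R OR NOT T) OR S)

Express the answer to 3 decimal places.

0.085

NOT T = 1 − 0.1800 = 0.8200
R OR NOT T = a + b − a·b on (0.3500, 0.8200) = 0.8830
(R OR NOT T) OR S = a + b − a·b on (0.8830, 0.2700) = 0.9146
NOT ((R OR NOT T) OR S) = 1 − 0.9146 = 0.0854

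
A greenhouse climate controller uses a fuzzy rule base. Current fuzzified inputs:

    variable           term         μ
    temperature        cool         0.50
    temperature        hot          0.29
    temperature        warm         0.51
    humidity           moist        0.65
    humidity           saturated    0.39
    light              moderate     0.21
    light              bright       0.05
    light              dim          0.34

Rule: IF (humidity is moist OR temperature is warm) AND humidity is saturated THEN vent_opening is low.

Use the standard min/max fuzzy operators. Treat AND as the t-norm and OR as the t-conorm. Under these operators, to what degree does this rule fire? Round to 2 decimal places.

firing strength: (moist=0.65 OR warm=0.51) = 0.65; AND[min(a, b)] with saturated=0.39 → w = 0.39

0.39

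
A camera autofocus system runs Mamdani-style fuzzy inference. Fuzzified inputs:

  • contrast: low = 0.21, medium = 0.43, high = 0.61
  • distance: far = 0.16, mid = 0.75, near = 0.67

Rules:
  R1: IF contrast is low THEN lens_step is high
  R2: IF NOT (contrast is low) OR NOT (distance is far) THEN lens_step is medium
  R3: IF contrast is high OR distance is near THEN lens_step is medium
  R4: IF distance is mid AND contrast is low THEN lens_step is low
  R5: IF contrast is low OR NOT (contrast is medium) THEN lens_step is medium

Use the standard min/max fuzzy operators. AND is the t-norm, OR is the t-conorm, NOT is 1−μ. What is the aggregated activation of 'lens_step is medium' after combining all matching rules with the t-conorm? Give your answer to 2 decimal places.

0.84

R1: low=0.21 → w = 0.21
R2: ¬low=1−0.21=0.79, ¬far=1−0.16=0.84; OR[max(a, b)] → w = 0.84
R3: high=0.61, near=0.67; OR[max(a, b)] → w = 0.67
R4: mid=0.75, low=0.21; AND[min(a, b)] → w = 0.21
R5: low=0.21, ¬medium=1−0.43=0.57; OR[max(a, b)] → w = 0.57
Rules with consequent 'medium': {R2, R3, R5} → strengths 0.84, 0.67, 0.57
Aggregate via t-conorm [max(a, b)]: 0.84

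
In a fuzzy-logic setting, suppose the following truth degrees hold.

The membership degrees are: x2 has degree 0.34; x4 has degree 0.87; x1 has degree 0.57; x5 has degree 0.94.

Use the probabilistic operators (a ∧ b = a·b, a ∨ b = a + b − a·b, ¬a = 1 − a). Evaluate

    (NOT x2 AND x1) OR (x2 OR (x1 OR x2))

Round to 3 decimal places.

NOT x2 = 1 − 0.3400 = 0.6600
NOT x2 AND x1 = a·b on (0.6600, 0.5700) = 0.3762
x1 OR x2 = a + b − a·b on (0.5700, 0.3400) = 0.7162
x2 OR (x1 OR x2) = a + b − a·b on (0.3400, 0.7162) = 0.8127
(NOT x2 AND x1) OR (x2 OR (x1 OR x2)) = a + b − a·b on (0.3762, 0.8127) = 0.8832

0.883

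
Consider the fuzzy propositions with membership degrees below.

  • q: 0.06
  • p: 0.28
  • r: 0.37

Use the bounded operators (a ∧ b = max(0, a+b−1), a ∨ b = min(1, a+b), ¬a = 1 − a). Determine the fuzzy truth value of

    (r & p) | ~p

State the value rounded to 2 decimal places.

r & p = max(0, a+b−1) on (0.37, 0.28) = 0.00
~p = 1 − 0.28 = 0.72
(r & p) | ~p = min(1, a+b) on (0.00, 0.72) = 0.72

0.72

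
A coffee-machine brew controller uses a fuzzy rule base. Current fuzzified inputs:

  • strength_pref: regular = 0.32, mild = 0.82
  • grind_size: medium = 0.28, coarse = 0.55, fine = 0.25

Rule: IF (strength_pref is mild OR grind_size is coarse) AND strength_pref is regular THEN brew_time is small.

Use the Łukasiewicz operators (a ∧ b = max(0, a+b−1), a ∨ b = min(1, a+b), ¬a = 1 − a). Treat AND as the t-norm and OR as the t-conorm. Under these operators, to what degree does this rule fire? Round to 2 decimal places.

firing strength: (mild=0.82 OR coarse=0.55) = 1.00; AND[max(0, a+b−1)] with regular=0.32 → w = 0.32

0.32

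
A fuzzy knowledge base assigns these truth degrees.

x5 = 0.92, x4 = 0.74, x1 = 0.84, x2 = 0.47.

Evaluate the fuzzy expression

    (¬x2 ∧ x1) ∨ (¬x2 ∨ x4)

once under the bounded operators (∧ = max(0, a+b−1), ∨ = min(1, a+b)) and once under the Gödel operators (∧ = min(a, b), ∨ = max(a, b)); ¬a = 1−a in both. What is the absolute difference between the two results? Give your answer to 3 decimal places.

Under bounded:
  ¬x2 = 1 − 0.47 = 0.53
  ¬x2 ∧ x1 = max(0, a+b−1) on (0.53, 0.84) = 0.37
  ¬x2 = 1 − 0.47 = 0.53
  ¬x2 ∨ x4 = min(1, a+b) on (0.53, 0.74) = 1.00
  (¬x2 ∧ x1) ∨ (¬x2 ∨ x4) = min(1, a+b) on (0.37, 1.00) = 1.00
  → value = 1.0000
Under Gödel:
  ¬x2 = 1 − 0.47 = 0.53
  ¬x2 ∧ x1 = min(a, b) on (0.53, 0.84) = 0.53
  ¬x2 = 1 − 0.47 = 0.53
  ¬x2 ∨ x4 = max(a, b) on (0.53, 0.74) = 0.74
  (¬x2 ∧ x1) ∨ (¬x2 ∨ x4) = max(a, b) on (0.53, 0.74) = 0.74
  → value = 0.7400
|1.0000 − 0.7400| = 0.260

0.260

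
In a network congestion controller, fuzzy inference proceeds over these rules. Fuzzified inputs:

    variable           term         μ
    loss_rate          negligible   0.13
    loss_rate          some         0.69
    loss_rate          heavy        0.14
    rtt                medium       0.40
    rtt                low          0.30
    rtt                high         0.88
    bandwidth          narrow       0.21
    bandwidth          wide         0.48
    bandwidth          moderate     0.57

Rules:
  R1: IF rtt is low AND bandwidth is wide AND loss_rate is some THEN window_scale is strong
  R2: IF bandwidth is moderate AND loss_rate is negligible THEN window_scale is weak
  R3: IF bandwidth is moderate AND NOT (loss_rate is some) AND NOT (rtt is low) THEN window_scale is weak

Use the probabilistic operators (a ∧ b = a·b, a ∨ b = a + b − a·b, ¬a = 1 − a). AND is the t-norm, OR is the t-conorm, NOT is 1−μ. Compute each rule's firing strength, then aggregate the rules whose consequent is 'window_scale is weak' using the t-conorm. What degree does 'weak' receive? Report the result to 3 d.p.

R1: low=0.30, wide=0.48, some=0.69; AND[a·b] → w = 0.0994
R2: moderate=0.57, negligible=0.13; AND[a·b] → w = 0.0741
R3: moderate=0.57, ¬some=1−0.69=0.31, ¬low=1−0.30=0.70; AND[a·b] → w = 0.1237
Rules with consequent 'weak': {R2, R3} → strengths 0.0741, 0.1237
Aggregate via t-conorm [a + b − a·b]: 0.1886

0.189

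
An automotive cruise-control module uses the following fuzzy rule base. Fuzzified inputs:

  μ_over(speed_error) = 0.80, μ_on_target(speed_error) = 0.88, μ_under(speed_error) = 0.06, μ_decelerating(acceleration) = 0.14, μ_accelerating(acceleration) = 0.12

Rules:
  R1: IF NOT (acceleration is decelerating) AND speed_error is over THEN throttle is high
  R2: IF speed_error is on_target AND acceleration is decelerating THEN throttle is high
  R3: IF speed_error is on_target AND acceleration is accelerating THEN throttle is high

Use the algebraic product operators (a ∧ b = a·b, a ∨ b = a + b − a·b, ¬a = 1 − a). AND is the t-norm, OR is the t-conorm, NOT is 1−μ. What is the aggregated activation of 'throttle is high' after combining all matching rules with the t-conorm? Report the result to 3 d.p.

R1: ¬decelerating=1−0.14=0.86, over=0.80; AND[a·b] → w = 0.6880
R2: on_target=0.88, decelerating=0.14; AND[a·b] → w = 0.1232
R3: on_target=0.88, accelerating=0.12; AND[a·b] → w = 0.1056
Rules with consequent 'high': {R1, R2, R3} → strengths 0.6880, 0.1232, 0.1056
Aggregate via t-conorm [a + b − a·b]: 0.7553

0.755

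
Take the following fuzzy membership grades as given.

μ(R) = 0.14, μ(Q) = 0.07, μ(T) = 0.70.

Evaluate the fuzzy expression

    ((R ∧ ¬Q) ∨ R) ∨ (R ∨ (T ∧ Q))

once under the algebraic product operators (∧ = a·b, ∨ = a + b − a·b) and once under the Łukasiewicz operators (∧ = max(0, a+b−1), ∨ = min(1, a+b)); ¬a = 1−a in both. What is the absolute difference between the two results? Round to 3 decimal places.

0.038

Under algebraic product:
  ¬Q = 1 − 0.0700 = 0.9300
  R ∧ ¬Q = a·b on (0.1400, 0.9300) = 0.1302
  (R ∧ ¬Q) ∨ R = a + b − a·b on (0.1302, 0.1400) = 0.2520
  T ∧ Q = a·b on (0.7000, 0.0700) = 0.0490
  R ∨ (T ∧ Q) = a + b − a·b on (0.1400, 0.0490) = 0.1821
  ((R ∧ ¬Q) ∨ R) ∨ (R ∨ (T ∧ Q)) = a + b − a·b on (0.2520, 0.1821) = 0.3882
  → value = 0.3882
Under Łukasiewicz:
  ¬Q = 1 − 0.07 = 0.93
  R ∧ ¬Q = max(0, a+b−1) on (0.14, 0.93) = 0.07
  (R ∧ ¬Q) ∨ R = min(1, a+b) on (0.07, 0.14) = 0.21
  T ∧ Q = max(0, a+b−1) on (0.70, 0.07) = 0.00
  R ∨ (T ∧ Q) = min(1, a+b) on (0.14, 0.00) = 0.14
  ((R ∧ ¬Q) ∨ R) ∨ (R ∨ (T ∧ Q)) = min(1, a+b) on (0.21, 0.14) = 0.35
  → value = 0.3500
|0.3882 − 0.3500| = 0.038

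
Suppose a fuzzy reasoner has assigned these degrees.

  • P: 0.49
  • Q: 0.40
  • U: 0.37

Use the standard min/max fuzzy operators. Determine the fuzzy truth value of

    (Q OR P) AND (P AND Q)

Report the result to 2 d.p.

Q OR P = max(a, b) on (0.40, 0.49) = 0.49
P AND Q = min(a, b) on (0.49, 0.40) = 0.40
(Q OR P) AND (P AND Q) = min(a, b) on (0.49, 0.40) = 0.40

0.40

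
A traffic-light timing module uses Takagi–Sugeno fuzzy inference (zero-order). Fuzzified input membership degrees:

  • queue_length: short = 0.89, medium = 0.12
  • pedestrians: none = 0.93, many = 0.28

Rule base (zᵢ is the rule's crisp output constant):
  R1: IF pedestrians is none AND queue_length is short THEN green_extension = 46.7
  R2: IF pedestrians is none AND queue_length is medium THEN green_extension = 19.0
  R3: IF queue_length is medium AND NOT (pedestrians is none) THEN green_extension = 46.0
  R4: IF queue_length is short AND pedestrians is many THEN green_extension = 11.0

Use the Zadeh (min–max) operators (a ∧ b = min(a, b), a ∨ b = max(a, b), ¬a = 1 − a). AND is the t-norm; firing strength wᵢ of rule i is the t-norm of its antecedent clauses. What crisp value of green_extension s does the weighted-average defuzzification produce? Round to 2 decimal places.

36.87

R1 (z=46.7): none=0.93, short=0.89; AND[min(a, b)] → w = 0.89
R2 (z=19.0): none=0.93, medium=0.12; AND[min(a, b)] → w = 0.12
R3 (z=46.0): medium=0.12, ¬none=1−0.93=0.07; AND[min(a, b)] → w = 0.07
R4 (z=11.0): short=0.89, many=0.28; AND[min(a, b)] → w = 0.28
Weighted average = (0.89·46.7 + 0.12·19.0 + 0.07·46.0 + 0.28·11.0) / (0.89 + 0.12 + 0.07 + 0.28)
  = 50.1430 / 1.3600 = 36.87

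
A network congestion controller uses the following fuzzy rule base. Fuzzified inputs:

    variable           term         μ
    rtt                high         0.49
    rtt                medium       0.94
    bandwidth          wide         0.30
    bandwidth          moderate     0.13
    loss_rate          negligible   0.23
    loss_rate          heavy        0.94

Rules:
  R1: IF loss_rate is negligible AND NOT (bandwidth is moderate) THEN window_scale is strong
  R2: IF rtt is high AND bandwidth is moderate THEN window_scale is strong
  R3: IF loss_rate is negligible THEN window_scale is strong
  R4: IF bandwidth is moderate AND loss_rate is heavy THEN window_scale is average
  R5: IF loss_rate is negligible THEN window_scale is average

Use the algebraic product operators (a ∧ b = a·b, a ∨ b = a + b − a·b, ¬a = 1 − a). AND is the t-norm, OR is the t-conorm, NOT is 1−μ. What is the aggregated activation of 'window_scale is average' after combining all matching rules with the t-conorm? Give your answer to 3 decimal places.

R1: negligible=0.23, ¬moderate=1−0.13=0.87; AND[a·b] → w = 0.2001
R2: high=0.49, moderate=0.13; AND[a·b] → w = 0.0637
R3: negligible=0.23 → w = 0.2300
R4: moderate=0.13, heavy=0.94; AND[a·b] → w = 0.1222
R5: negligible=0.23 → w = 0.2300
Rules with consequent 'average': {R4, R5} → strengths 0.1222, 0.2300
Aggregate via t-conorm [a + b − a·b]: 0.3241

0.324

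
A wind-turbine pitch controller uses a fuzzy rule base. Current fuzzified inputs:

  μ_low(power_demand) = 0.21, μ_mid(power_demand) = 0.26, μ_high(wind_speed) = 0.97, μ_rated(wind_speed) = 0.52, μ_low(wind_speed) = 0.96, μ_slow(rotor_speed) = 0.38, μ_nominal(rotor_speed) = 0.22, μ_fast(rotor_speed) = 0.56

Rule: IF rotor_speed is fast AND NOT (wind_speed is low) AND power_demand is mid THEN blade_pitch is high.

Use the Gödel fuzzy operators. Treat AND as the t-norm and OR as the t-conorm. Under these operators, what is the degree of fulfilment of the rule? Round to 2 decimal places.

firing strength: fast=0.56, ¬low=1−0.96=0.04, mid=0.26; AND[min(a, b)] → w = 0.04

0.04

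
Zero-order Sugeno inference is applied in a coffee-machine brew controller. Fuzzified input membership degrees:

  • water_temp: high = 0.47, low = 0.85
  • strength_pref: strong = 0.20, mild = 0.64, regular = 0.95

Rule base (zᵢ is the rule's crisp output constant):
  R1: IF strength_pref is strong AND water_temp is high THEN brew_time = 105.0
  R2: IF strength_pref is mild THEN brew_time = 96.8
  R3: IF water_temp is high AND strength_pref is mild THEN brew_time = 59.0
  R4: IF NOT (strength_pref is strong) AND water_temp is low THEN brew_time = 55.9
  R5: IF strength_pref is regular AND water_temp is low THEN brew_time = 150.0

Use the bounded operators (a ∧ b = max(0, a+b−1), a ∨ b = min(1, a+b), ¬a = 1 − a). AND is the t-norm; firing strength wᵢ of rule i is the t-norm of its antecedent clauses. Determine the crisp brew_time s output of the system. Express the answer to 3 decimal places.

102.171

R1 (z=105.0): strong=0.20, high=0.47; AND[max(0, a+b−1)] → w = 0.00
R2 (z=96.8): mild=0.64 → w = 0.64
R3 (z=59.0): high=0.47, mild=0.64; AND[max(0, a+b−1)] → w = 0.11
R4 (z=55.9): ¬strong=1−0.20=0.80, low=0.85; AND[max(0, a+b−1)] → w = 0.65
R5 (z=150.0): regular=0.95, low=0.85; AND[max(0, a+b−1)] → w = 0.80
Weighted average = (0.00·105.0 + 0.64·96.8 + 0.11·59.0 + 0.65·55.9 + 0.80·150.0) / (0.00 + 0.64 + 0.11 + 0.65 + 0.80)
  = 224.7770 / 2.2000 = 102.171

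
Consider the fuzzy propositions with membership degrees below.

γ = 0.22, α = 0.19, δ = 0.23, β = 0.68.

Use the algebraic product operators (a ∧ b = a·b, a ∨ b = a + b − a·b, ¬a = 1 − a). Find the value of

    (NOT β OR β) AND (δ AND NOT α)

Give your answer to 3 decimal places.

0.146

NOT β = 1 − 0.6800 = 0.3200
NOT β OR β = a + b − a·b on (0.3200, 0.6800) = 0.7824
NOT α = 1 − 0.1900 = 0.8100
δ AND NOT α = a·b on (0.2300, 0.8100) = 0.1863
(NOT β OR β) AND (δ AND NOT α) = a·b on (0.7824, 0.1863) = 0.1458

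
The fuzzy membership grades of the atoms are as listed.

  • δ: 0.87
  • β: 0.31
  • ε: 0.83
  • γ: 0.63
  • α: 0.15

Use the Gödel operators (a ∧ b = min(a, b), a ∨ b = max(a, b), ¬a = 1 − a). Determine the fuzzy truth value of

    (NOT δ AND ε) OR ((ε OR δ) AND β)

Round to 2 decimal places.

0.31

NOT δ = 1 − 0.87 = 0.13
NOT δ AND ε = min(a, b) on (0.13, 0.83) = 0.13
ε OR δ = max(a, b) on (0.83, 0.87) = 0.87
(ε OR δ) AND β = min(a, b) on (0.87, 0.31) = 0.31
(NOT δ AND ε) OR ((ε OR δ) AND β) = max(a, b) on (0.13, 0.31) = 0.31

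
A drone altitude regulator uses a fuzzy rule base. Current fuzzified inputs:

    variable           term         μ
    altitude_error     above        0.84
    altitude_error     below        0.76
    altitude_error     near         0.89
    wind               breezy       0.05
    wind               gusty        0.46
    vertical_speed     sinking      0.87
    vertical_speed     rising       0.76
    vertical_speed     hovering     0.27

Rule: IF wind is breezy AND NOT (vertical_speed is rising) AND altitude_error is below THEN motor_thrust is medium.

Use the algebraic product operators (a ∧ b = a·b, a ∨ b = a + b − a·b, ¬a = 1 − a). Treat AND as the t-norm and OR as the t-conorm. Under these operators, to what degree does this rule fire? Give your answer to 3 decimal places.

firing strength: breezy=0.05, ¬rising=1−0.76=0.24, below=0.76; AND[a·b] → w = 0.0091

0.009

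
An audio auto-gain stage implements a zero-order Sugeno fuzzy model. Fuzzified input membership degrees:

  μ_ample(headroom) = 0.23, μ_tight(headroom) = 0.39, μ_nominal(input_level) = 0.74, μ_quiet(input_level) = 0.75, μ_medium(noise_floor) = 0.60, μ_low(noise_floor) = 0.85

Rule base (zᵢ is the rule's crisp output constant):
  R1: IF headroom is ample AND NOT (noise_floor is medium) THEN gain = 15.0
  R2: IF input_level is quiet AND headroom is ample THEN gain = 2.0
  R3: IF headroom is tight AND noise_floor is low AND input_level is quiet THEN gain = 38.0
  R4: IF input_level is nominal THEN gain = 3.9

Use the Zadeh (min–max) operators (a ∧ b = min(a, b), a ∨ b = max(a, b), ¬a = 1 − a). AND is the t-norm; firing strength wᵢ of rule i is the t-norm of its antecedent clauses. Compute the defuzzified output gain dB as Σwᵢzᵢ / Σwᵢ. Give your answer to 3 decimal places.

R1 (z=15.0): ample=0.23, ¬medium=1−0.60=0.40; AND[min(a, b)] → w = 0.23
R2 (z=2.0): quiet=0.75, ample=0.23; AND[min(a, b)] → w = 0.23
R3 (z=38.0): tight=0.39, low=0.85, quiet=0.75; AND[min(a, b)] → w = 0.39
R4 (z=3.9): nominal=0.74 → w = 0.74
Weighted average = (0.23·15.0 + 0.23·2.0 + 0.39·38.0 + 0.74·3.9) / (0.23 + 0.23 + 0.39 + 0.74)
  = 21.6160 / 1.5900 = 13.595

13.595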